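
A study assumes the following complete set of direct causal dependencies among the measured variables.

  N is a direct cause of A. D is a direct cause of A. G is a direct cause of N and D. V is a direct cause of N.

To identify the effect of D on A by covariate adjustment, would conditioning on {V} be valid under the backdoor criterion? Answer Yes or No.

No

Backdoor paths from D to A (paths whose first edge points into D):
  P1: D <- G -> N -> A
Condition 1 (no descendant of D in the set): holds — descendants of D are {A}; none are in {V}.
Condition 2 (every backdoor path blocked by {V}):
  P1: open — no interior node is in the conditioning set.
{V} does not satisfy the backdoor criterion.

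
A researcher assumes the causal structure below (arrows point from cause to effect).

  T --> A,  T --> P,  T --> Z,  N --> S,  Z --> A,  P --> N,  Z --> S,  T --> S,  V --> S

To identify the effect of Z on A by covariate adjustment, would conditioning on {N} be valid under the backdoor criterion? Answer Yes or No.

No

Backdoor paths from Z to A (paths whose first edge points into Z):
  P1: Z <- T -> A
Condition 1 (no descendant of Z in the set): holds — descendants of Z are {A, S}; none are in {N}.
Condition 2 (every backdoor path blocked by {N}):
  P1: open — no interior node is in the conditioning set.
{N} does not satisfy the backdoor criterion.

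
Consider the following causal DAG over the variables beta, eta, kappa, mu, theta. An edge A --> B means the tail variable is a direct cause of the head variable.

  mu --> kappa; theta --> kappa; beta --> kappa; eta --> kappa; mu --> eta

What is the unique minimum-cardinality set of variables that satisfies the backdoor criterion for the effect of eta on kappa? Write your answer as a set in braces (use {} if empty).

Variables eligible for adjustment (non-descendants of eta, excluding eta and kappa): {beta, mu, theta}.
Backdoor paths from eta to kappa:
  P1: eta <- mu -> kappa
The empty set is not sufficient: P1 (eta <- mu -> kappa) has no collider blocking it and no conditioned non-collider, so it is open.
Try {mu}:
  P1: blocked at fork node mu ∈ conditioning set.
{mu} contains no descendant of eta and blocks every backdoor path.
No other singleton works — e.g. {beta} leaves P1 open — so {mu} is the unique smallest valid adjustment set.

{mu}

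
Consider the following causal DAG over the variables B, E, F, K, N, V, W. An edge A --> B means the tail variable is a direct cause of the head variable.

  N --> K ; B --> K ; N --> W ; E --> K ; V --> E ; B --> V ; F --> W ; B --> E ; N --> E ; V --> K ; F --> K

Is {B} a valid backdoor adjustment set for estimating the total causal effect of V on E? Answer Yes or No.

Yes

Backdoor paths from V to E (paths whose first edge points into V):
  P1: V <- B -> E
  P2: V <- B -> K <- N -> E
  P3: V <- B -> K <- E
  P4: V <- B -> K <- F -> W <- N -> E
Condition 1 (no descendant of V in the set): holds — descendants of V are {E, K}; none are in {B}.
Condition 2 (every backdoor path blocked by {B}):
  P1: blocked at fork node B ∈ conditioning set.
  P2: blocked at fork node B ∈ conditioning set.
  P3: blocked at fork node B ∈ conditioning set.
  P4: blocked at fork node B ∈ conditioning set.
{B} satisfies the backdoor criterion.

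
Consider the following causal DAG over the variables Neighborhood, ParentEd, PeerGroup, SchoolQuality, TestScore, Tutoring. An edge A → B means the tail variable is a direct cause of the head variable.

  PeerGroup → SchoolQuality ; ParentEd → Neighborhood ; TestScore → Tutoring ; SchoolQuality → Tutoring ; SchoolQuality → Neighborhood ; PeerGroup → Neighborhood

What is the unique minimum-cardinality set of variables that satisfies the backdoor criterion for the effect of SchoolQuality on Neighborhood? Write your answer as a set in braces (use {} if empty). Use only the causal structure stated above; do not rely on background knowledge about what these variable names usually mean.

{PeerGroup}

Variables eligible for adjustment (non-descendants of SchoolQuality, excluding SchoolQuality and Neighborhood): {ParentEd, PeerGroup, TestScore}.
Backdoor paths from SchoolQuality to Neighborhood:
  P1: SchoolQuality <- PeerGroup -> Neighborhood
The empty set is not sufficient: P1 (SchoolQuality <- PeerGroup -> Neighborhood) has no collider blocking it and no conditioned non-collider, so it is open.
Try {PeerGroup}:
  P1: blocked at fork node PeerGroup ∈ conditioning set.
{PeerGroup} contains no descendant of SchoolQuality and blocks every backdoor path.
No other singleton works — e.g. {ParentEd} leaves P1 open — so {PeerGroup} is the unique smallest valid adjustment set.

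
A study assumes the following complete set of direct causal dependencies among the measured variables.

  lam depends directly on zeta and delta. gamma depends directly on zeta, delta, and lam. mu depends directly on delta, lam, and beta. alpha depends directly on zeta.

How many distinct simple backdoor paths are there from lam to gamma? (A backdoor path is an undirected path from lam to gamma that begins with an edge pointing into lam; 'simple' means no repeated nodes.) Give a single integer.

2

A backdoor path from lam to gamma is any simple undirected path whose first edge points into lam (i.e. leaves lam via a parent).
Parents of lam: {delta, zeta}.
Enumerating:
  P1: lam <- delta -> gamma
  P2: lam <- zeta -> gamma
That exhausts the simple backdoor paths. Count: 2.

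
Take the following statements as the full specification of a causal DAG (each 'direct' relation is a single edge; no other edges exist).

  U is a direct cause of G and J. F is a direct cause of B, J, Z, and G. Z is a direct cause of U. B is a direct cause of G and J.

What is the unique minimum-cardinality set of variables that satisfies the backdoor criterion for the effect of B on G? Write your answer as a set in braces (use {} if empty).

{F}

Variables eligible for adjustment (non-descendants of B, excluding B and G): {F, U, Z}.
Backdoor paths from B to G:
  P1: B <- F -> Z -> U -> G
  P2: B <- F -> J <- U -> G
  P3: B <- F -> G
The empty set is not sufficient: P1 (B <- F -> Z -> U -> G) has no collider blocking it and no conditioned non-collider, so it is open.
Try {F}:
  P1: blocked at fork node F ∈ conditioning set.
  P2: blocked at fork node F ∈ conditioning set.
  P3: blocked at fork node F ∈ conditioning set.
{F} contains no descendant of B and blocks every backdoor path.
No other singleton works — e.g. {Z} leaves P3 open — so {F} is the unique smallest valid adjustment set.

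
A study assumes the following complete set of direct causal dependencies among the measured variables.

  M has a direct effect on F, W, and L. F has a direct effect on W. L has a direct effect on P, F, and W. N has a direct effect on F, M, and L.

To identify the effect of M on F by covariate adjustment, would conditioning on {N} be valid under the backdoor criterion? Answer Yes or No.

Yes

Backdoor paths from M to F (paths whose first edge points into M):
  P1: M <- N -> L -> F
  P2: M <- N -> L -> W <- F
  P3: M <- N -> F
Condition 1 (no descendant of M in the set): holds — descendants of M are {F, L, P, W}; none are in {N}.
Condition 2 (every backdoor path blocked by {N}):
  P1: blocked at fork node N ∈ conditioning set.
  P2: blocked at fork node N ∈ conditioning set.
  P3: blocked at fork node N ∈ conditioning set.
{N} satisfies the backdoor criterion.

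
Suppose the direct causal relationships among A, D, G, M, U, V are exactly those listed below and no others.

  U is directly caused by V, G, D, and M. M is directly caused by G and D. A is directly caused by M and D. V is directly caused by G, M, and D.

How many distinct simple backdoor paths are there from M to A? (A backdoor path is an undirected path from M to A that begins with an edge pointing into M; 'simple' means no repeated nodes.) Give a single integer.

A backdoor path from M to A is any simple undirected path whose first edge points into M (i.e. leaves M via a parent).
Parents of M: {D, G}.
Enumerating:
  P1: M <- G -> V <- D -> A
  P2: M <- G -> V -> U <- D -> A
  P3: M <- G -> U <- D -> A
  P4: M <- G -> U <- V <- D -> A
  P5: M <- D -> A
That exhausts the simple backdoor paths. Count: 5.

5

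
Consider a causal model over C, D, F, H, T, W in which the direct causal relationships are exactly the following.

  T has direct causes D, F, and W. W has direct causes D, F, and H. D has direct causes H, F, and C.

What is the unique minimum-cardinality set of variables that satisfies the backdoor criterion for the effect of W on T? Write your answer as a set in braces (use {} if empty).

Variables eligible for adjustment (non-descendants of W, excluding W and T): {C, D, F, H}.
Backdoor paths from W to T:
  P1: W <- F -> D -> T
  P2: W <- F -> T
  P3: W <- H -> D <- F -> T
  P4: W <- H -> D -> T
  P5: W <- D <- F -> T
  P6: W <- D -> T
The empty set is not sufficient: P1 (W <- F -> D -> T) has no collider blocking it and no conditioned non-collider, so it is open.
Try {D, F}:
  P1: blocked at fork node F ∈ conditioning set.
  P2: blocked at fork node F ∈ conditioning set.
  P3: blocked at fork node F ∈ conditioning set.
  P4: blocked at chain node D ∈ conditioning set.
  P5: blocked at chain node D ∈ conditioning set.
  P6: blocked at fork node D ∈ conditioning set.
{D, F} contains no descendant of W and blocks every backdoor path.
Every element of {D, F} is needed (dropping D leaves P4 open; dropping F leaves P2 open), so no proper subset is valid.
Among all size-2 subsets of the eligible variables, only {D, F} blocks every backdoor path, so it is the unique smallest valid adjustment set.

{D, F}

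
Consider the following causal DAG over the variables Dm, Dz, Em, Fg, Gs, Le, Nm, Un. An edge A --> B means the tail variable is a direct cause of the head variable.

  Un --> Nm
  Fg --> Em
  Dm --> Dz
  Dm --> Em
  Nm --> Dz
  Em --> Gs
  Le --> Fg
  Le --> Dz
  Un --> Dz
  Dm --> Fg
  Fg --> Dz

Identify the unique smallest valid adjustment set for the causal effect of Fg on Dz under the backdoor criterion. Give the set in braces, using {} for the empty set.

Variables eligible for adjustment (non-descendants of Fg, excluding Fg and Dz): {Dm, Le, Nm, Un}.
Backdoor paths from Fg to Dz:
  P1: Fg <- Le -> Dz
  P2: Fg <- Dm -> Dz
The empty set is not sufficient: P1 (Fg <- Le -> Dz) has no collider blocking it and no conditioned non-collider, so it is open.
Try {Dm, Le}:
  P1: blocked at fork node Le ∈ conditioning set.
  P2: blocked at fork node Dm ∈ conditioning set.
{Dm, Le} contains no descendant of Fg and blocks every backdoor path.
Every element of {Dm, Le} is needed (dropping Dm leaves P2 open; dropping Le leaves P1 open), so no proper subset is valid.
Among all size-2 subsets of the eligible variables, only {Dm, Le} blocks every backdoor path, so it is the unique smallest valid adjustment set.

{Dm, Le}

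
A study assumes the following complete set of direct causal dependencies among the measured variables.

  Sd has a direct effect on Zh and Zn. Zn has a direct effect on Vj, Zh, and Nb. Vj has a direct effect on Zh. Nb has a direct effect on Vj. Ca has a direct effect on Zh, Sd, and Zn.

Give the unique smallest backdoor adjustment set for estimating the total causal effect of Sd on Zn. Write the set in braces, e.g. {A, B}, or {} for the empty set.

Variables eligible for adjustment (non-descendants of Sd, excluding Sd and Zn): {Ca}.
Backdoor paths from Sd to Zn:
  P1: Sd <- Ca -> Zn
  P2: Sd <- Ca -> Zh <- Zn
  P3: Sd <- Ca -> Zh <- Vj <- Zn
  P4: Sd <- Ca -> Zh <- Vj <- Nb <- Zn
The empty set is not sufficient: P1 (Sd <- Ca -> Zn) has no collider blocking it and no conditioned non-collider, so it is open.
Try {Ca}:
  P1: blocked at fork node Ca ∈ conditioning set.
  P2: blocked at fork node Ca ∈ conditioning set.
  P3: blocked at fork node Ca ∈ conditioning set.
  P4: blocked at fork node Ca ∈ conditioning set.
{Ca} contains no descendant of Sd and blocks every backdoor path.
{Ca} is the unique smallest valid adjustment set.

{Ca}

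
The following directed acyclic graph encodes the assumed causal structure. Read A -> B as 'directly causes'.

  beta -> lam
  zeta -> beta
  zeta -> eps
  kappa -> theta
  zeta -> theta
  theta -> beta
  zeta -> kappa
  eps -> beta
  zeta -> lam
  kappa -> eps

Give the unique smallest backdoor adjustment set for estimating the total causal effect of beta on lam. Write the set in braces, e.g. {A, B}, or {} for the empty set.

{zeta}

Variables eligible for adjustment (non-descendants of beta, excluding beta and lam): {eps, kappa, theta, zeta}.
Backdoor paths from beta to lam:
  P1: beta <- zeta -> lam
  P2: beta <- theta <- zeta -> lam
  P3: beta <- theta <- kappa <- zeta -> lam
  P4: beta <- theta <- kappa -> eps <- zeta -> lam
  P5: beta <- eps <- zeta -> lam
  P6: beta <- eps <- kappa <- zeta -> lam
  P7: beta <- eps <- kappa -> theta <- zeta -> lam
The empty set is not sufficient: P1 (beta <- zeta -> lam) has no collider blocking it and no conditioned non-collider, so it is open.
Try {zeta}:
  P1: blocked at fork node zeta ∈ conditioning set.
  P2: blocked at fork node zeta ∈ conditioning set.
  P3: blocked at fork node zeta ∈ conditioning set.
  P4: blocked at collider eps (neither it nor any descendant is in the conditioning set).
  P5: blocked at fork node zeta ∈ conditioning set.
  P6: blocked at fork node zeta ∈ conditioning set.
  P7: blocked at collider theta (neither it nor any descendant is in the conditioning set).
{zeta} contains no descendant of beta and blocks every backdoor path.
No other singleton works — e.g. {kappa} leaves P1 open — so {zeta} is the unique smallest valid adjustment set.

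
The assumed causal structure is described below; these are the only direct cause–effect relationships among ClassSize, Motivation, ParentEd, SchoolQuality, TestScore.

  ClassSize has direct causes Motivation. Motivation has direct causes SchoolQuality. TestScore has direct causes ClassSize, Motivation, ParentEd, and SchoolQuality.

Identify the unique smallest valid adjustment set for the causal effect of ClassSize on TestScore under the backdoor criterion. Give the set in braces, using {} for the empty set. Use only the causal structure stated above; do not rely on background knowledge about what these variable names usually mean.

{Motivation}

Variables eligible for adjustment (non-descendants of ClassSize, excluding ClassSize and TestScore): {Motivation, ParentEd, SchoolQuality}.
Backdoor paths from ClassSize to TestScore:
  P1: ClassSize <- Motivation <- SchoolQuality -> TestScore
  P2: ClassSize <- Motivation -> TestScore
The empty set is not sufficient: P1 (ClassSize <- Motivation <- SchoolQuality -> TestScore) has no collider blocking it and no conditioned non-collider, so it is open.
Try {Motivation}:
  P1: blocked at chain node Motivation ∈ conditioning set.
  P2: blocked at fork node Motivation ∈ conditioning set.
{Motivation} contains no descendant of ClassSize and blocks every backdoor path.
No other singleton works — e.g. {SchoolQuality} leaves P2 open — so {Motivation} is the unique smallest valid adjustment set.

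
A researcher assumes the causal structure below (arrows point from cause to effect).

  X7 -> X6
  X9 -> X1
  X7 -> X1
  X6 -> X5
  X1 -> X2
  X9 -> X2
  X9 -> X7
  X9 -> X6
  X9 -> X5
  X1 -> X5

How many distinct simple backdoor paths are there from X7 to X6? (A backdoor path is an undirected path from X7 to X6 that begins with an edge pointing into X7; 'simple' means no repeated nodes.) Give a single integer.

4

A backdoor path from X7 to X6 is any simple undirected path whose first edge points into X7 (i.e. leaves X7 via a parent).
Parents of X7: {X9}.
Enumerating:
  P1: X7 <- X9 -> X6
  P2: X7 <- X9 -> X1 -> X5 <- X6
  P3: X7 <- X9 -> X5 <- X6
  P4: X7 <- X9 -> X2 <- X1 -> X5 <- X6
That exhausts the simple backdoor paths. Count: 4.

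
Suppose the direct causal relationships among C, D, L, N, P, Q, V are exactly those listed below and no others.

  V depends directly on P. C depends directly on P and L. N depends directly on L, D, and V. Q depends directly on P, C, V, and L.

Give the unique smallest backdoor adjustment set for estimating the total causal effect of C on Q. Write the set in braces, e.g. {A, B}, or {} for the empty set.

{L, P}

Variables eligible for adjustment (non-descendants of C, excluding C and Q): {D, L, N, P, V}.
Backdoor paths from C to Q:
  P1: C <- P -> V -> Q
  P2: C <- P -> V -> N <- L -> Q
  P3: C <- P -> Q
  P4: C <- L -> Q
  P5: C <- L -> N <- V <- P -> Q
  P6: C <- L -> N <- V -> Q
The empty set is not sufficient: P1 (C <- P -> V -> Q) has no collider blocking it and no conditioned non-collider, so it is open.
Try {L, P}:
  P1: blocked at fork node P ∈ conditioning set.
  P2: blocked at fork node P ∈ conditioning set.
  P3: blocked at fork node P ∈ conditioning set.
  P4: blocked at fork node L ∈ conditioning set.
  P5: blocked at fork node L ∈ conditioning set.
  P6: blocked at fork node L ∈ conditioning set.
{L, P} contains no descendant of C and blocks every backdoor path.
Every element of {L, P} is needed (dropping L leaves P4 open; dropping P leaves P1 open), so no proper subset is valid.
Among all size-2 subsets of the eligible variables, only {L, P} blocks every backdoor path, so it is the unique smallest valid adjustment set.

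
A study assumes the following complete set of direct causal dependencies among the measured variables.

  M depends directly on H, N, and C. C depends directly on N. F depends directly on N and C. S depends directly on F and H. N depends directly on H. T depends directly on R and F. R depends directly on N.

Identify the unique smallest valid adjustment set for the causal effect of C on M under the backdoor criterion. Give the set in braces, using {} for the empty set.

Variables eligible for adjustment (non-descendants of C, excluding C and M): {H, N, R}.
Backdoor paths from C to M:
  P1: C <- N <- H -> M
  P2: C <- N -> F -> S <- H -> M
  P3: C <- N -> R -> T <- F -> S <- H -> M
  P4: C <- N -> M
The empty set is not sufficient: P1 (C <- N <- H -> M) has no collider blocking it and no conditioned non-collider, so it is open.
Try {N}:
  P1: blocked at chain node N ∈ conditioning set.
  P2: blocked at fork node N ∈ conditioning set.
  P3: blocked at fork node N ∈ conditioning set.
  P4: blocked at fork node N ∈ conditioning set.
{N} contains no descendant of C and blocks every backdoor path.
No other singleton works — e.g. {H} leaves P4 open — so {N} is the unique smallest valid adjustment set.

{N}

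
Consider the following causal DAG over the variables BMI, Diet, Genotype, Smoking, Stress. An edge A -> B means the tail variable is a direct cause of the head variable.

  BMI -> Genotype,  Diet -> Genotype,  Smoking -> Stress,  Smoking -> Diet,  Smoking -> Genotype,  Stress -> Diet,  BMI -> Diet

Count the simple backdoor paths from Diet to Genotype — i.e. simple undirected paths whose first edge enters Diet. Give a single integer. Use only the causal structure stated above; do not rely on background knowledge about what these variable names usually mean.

A backdoor path from Diet to Genotype is any simple undirected path whose first edge points into Diet (i.e. leaves Diet via a parent).
Parents of Diet: {BMI, Smoking, Stress}.
Enumerating:
  P1: Diet <- Smoking -> Genotype
  P2: Diet <- Stress <- Smoking -> Genotype
  P3: Diet <- BMI -> Genotype
That exhausts the simple backdoor paths. Count: 3.

3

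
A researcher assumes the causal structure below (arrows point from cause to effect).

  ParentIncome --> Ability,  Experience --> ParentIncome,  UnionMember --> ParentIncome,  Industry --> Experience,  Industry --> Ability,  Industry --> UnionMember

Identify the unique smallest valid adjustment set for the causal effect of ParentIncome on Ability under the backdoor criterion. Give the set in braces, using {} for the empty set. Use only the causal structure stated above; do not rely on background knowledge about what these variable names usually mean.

Variables eligible for adjustment (non-descendants of ParentIncome, excluding ParentIncome and Ability): {Experience, Industry, UnionMember}.
Backdoor paths from ParentIncome to Ability:
  P1: ParentIncome <- Experience <- Industry -> Ability
  P2: ParentIncome <- UnionMember <- Industry -> Ability
The empty set is not sufficient: P1 (ParentIncome <- Experience <- Industry -> Ability) has no collider blocking it and no conditioned non-collider, so it is open.
Try {Industry}:
  P1: blocked at fork node Industry ∈ conditioning set.
  P2: blocked at fork node Industry ∈ conditioning set.
{Industry} contains no descendant of ParentIncome and blocks every backdoor path.
No other singleton works — e.g. {Experience} leaves P2 open — so {Industry} is the unique smallest valid adjustment set.

{Industry}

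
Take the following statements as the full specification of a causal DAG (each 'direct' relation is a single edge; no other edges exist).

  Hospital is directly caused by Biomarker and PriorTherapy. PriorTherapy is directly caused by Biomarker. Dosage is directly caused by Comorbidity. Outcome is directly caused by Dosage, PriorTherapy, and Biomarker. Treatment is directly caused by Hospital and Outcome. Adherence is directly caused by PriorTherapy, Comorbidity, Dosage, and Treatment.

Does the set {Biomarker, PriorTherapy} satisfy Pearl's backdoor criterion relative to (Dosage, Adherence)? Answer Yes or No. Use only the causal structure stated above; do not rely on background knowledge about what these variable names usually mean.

No

Backdoor paths from Dosage to Adherence (paths whose first edge points into Dosage):
  P1: Dosage <- Comorbidity -> Adherence
Condition 1 (no descendant of Dosage in the set): holds — descendants of Dosage are {Adherence, Outcome, Treatment}; none are in {Biomarker, PriorTherapy}.
Condition 2 (every backdoor path blocked by {Biomarker, PriorTherapy}):
  P1: open — no interior node is in the conditioning set.
{Biomarker, PriorTherapy} does not satisfy the backdoor criterion.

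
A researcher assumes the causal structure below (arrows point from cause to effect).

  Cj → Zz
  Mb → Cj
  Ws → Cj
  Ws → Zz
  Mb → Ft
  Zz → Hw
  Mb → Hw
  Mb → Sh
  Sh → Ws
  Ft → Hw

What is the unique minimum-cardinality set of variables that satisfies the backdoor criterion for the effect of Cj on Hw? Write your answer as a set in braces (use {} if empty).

{Mb, Ws}

Variables eligible for adjustment (non-descendants of Cj, excluding Cj and Hw): {Ft, Mb, Sh, Ws}.
Backdoor paths from Cj to Hw:
  P1: Cj <- Mb -> Sh -> Ws -> Zz -> Hw
  P2: Cj <- Mb -> Ft -> Hw
  P3: Cj <- Mb -> Hw
  P4: Cj <- Ws <- Sh <- Mb -> Ft -> Hw
  P5: Cj <- Ws <- Sh <- Mb -> Hw
  P6: Cj <- Ws -> Zz -> Hw
The empty set is not sufficient: P1 (Cj <- Mb -> Sh -> Ws -> Zz -> Hw) has no collider blocking it and no conditioned non-collider, so it is open.
Try {Mb, Ws}:
  P1: blocked at fork node Mb ∈ conditioning set.
  P2: blocked at fork node Mb ∈ conditioning set.
  P3: blocked at fork node Mb ∈ conditioning set.
  P4: blocked at chain node Ws ∈ conditioning set.
  P5: blocked at chain node Ws ∈ conditioning set.
  P6: blocked at fork node Ws ∈ conditioning set.
{Mb, Ws} contains no descendant of Cj and blocks every backdoor path.
Every element of {Mb, Ws} is needed (dropping Mb leaves P2 open; dropping Ws leaves P6 open), so no proper subset is valid.
Among all size-2 subsets of the eligible variables, only {Mb, Ws} blocks every backdoor path, so it is the unique smallest valid adjustment set.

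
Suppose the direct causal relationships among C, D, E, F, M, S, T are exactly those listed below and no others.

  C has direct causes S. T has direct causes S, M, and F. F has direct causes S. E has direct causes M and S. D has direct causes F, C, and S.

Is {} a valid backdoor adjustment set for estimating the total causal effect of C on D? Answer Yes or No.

Backdoor paths from C to D (paths whose first edge points into C):
  P1: C <- S -> F -> D
  P2: C <- S -> E <- M -> T <- F -> D
  P3: C <- S -> T <- F -> D
  P4: C <- S -> D
Condition 1 (no descendant of C in the set): holds — descendants of C are {D}; none are in {}.
Condition 2 (every backdoor path blocked by {}):
  P1: open — no interior node is in the conditioning set.
  P2: blocked at collider E (neither it nor any descendant is in the conditioning set).
  P3: blocked at collider T (neither it nor any descendant is in the conditioning set).
  P4: open — no interior node is in the conditioning set.
{} does not satisfy the backdoor criterion.

No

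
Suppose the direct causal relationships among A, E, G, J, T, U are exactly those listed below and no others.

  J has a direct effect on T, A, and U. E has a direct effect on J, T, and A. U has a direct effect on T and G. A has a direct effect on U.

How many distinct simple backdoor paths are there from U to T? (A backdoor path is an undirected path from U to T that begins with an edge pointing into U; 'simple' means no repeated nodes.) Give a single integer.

A backdoor path from U to T is any simple undirected path whose first edge points into U (i.e. leaves U via a parent).
Parents of U: {A, J}.
Enumerating:
  P1: U <- J <- E -> T
  P2: U <- J -> A <- E -> T
  P3: U <- J -> T
  P4: U <- A <- E -> J -> T
  P5: U <- A <- E -> T
  P6: U <- A <- J <- E -> T
  P7: U <- A <- J -> T
That exhausts the simple backdoor paths. Count: 7.

7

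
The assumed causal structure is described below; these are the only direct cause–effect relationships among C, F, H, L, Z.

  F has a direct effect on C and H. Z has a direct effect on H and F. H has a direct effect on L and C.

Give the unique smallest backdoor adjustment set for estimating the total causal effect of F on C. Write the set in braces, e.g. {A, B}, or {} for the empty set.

{Z}

Variables eligible for adjustment (non-descendants of F, excluding F and C): {Z}.
Backdoor paths from F to C:
  P1: F <- Z -> H -> C
The empty set is not sufficient: P1 (F <- Z -> H -> C) has no collider blocking it and no conditioned non-collider, so it is open.
Try {Z}:
  P1: blocked at fork node Z ∈ conditioning set.
{Z} contains no descendant of F and blocks every backdoor path.
{Z} is the unique smallest valid adjustment set.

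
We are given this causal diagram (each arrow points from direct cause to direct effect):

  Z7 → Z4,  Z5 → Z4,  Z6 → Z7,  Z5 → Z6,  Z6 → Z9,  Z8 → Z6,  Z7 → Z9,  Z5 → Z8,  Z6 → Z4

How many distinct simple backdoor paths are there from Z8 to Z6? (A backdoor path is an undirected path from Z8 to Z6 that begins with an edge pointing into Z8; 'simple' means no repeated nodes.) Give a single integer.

4

A backdoor path from Z8 to Z6 is any simple undirected path whose first edge points into Z8 (i.e. leaves Z8 via a parent).
Parents of Z8: {Z5}.
Enumerating:
  P1: Z8 <- Z5 -> Z6
  P2: Z8 <- Z5 -> Z4 <- Z6
  P3: Z8 <- Z5 -> Z4 <- Z7 <- Z6
  P4: Z8 <- Z5 -> Z4 <- Z7 -> Z9 <- Z6
That exhausts the simple backdoor paths. Count: 4.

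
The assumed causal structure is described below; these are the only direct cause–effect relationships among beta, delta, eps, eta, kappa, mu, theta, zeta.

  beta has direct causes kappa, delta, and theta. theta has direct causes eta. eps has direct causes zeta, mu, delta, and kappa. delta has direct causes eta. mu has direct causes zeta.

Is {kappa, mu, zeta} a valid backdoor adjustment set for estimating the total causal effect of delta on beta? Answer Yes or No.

No

Backdoor paths from delta to beta (paths whose first edge points into delta):
  P1: delta <- eta -> theta -> beta
Condition 1 (no descendant of delta in the set): holds — descendants of delta are {beta, eps}; none are in {kappa, mu, zeta}.
Condition 2 (every backdoor path blocked by {kappa, mu, zeta}):
  P1: open — no interior node is in the conditioning set.
{kappa, mu, zeta} does not satisfy the backdoor criterion.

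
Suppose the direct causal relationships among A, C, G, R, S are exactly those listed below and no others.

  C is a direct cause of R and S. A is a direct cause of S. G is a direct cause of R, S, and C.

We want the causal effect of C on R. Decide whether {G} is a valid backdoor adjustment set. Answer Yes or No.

Backdoor paths from C to R (paths whose first edge points into C):
  P1: C <- G -> R
Condition 1 (no descendant of C in the set): holds — descendants of C are {R, S}; none are in {G}.
Condition 2 (every backdoor path blocked by {G}):
  P1: blocked at fork node G ∈ conditioning set.
{G} satisfies the backdoor criterion.

Yes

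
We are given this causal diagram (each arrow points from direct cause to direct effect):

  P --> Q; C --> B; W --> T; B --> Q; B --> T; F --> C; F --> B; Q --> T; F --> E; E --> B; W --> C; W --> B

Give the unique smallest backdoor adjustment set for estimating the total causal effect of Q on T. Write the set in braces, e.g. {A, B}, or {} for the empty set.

{B}

Variables eligible for adjustment (non-descendants of Q, excluding Q and T): {B, C, E, F, P, W}.
Backdoor paths from Q to T:
  P1: Q <- B <- F -> C <- W -> T
  P2: Q <- B <- W -> T
  P3: Q <- B <- C <- W -> T
  P4: Q <- B <- E <- F -> C <- W -> T
  P5: Q <- B -> T
The empty set is not sufficient: P2 (Q <- B <- W -> T) has no collider blocking it and no conditioned non-collider, so it is open.
Try {B}:
  P1: blocked at chain node B ∈ conditioning set.
  P2: blocked at chain node B ∈ conditioning set.
  P3: blocked at chain node B ∈ conditioning set.
  P4: blocked at chain node B ∈ conditioning set.
  P5: blocked at fork node B ∈ conditioning set.
{B} contains no descendant of Q and blocks every backdoor path.
No other singleton works — e.g. {F} leaves P2 open — so {B} is the unique smallest valid adjustment set.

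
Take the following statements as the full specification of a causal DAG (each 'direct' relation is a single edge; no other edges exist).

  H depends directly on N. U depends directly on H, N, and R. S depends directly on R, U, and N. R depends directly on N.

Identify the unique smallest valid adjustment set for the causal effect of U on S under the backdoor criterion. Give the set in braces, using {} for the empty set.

Variables eligible for adjustment (non-descendants of U, excluding U and S): {H, N, R}.
Backdoor paths from U to S:
  P1: U <- N -> R -> S
  P2: U <- N -> S
  P3: U <- R <- N -> S
  P4: U <- R -> S
  P5: U <- H <- N -> R -> S
  P6: U <- H <- N -> S
The empty set is not sufficient: P1 (U <- N -> R -> S) has no collider blocking it and no conditioned non-collider, so it is open.
Try {N, R}:
  P1: blocked at fork node N ∈ conditioning set.
  P2: blocked at fork node N ∈ conditioning set.
  P3: blocked at chain node R ∈ conditioning set.
  P4: blocked at fork node R ∈ conditioning set.
  P5: blocked at fork node N ∈ conditioning set.
  P6: blocked at fork node N ∈ conditioning set.
{N, R} contains no descendant of U and blocks every backdoor path.
Every element of {N, R} is needed (dropping N leaves P2 open; dropping R leaves P4 open), so no proper subset is valid.
Among all size-2 subsets of the eligible variables, only {N, R} blocks every backdoor path, so it is the unique smallest valid adjustment set.

{N, R}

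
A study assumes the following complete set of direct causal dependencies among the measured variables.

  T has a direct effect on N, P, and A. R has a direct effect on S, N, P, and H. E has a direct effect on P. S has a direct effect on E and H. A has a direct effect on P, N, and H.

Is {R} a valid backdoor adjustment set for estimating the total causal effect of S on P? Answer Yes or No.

Yes

Backdoor paths from S to P (paths whose first edge points into S):
  P1: S <- R -> N <- T -> A -> P
  P2: S <- R -> N <- T -> P
  P3: S <- R -> N <- A <- T -> P
  P4: S <- R -> N <- A -> P
  P5: S <- R -> H <- A <- T -> P
  P6: S <- R -> H <- A -> N <- T -> P
  P7: S <- R -> H <- A -> P
  P8: S <- R -> P
Condition 1 (no descendant of S in the set): holds — descendants of S are {E, H, P}; none are in {R}.
Condition 2 (every backdoor path blocked by {R}):
  P1: blocked at fork node R ∈ conditioning set.
  P2: blocked at fork node R ∈ conditioning set.
  P3: blocked at fork node R ∈ conditioning set.
  P4: blocked at fork node R ∈ conditioning set.
  P5: blocked at fork node R ∈ conditioning set.
  P6: blocked at fork node R ∈ conditioning set.
  P7: blocked at fork node R ∈ conditioning set.
  P8: blocked at fork node R ∈ conditioning set.
{R} satisfies the backdoor criterion.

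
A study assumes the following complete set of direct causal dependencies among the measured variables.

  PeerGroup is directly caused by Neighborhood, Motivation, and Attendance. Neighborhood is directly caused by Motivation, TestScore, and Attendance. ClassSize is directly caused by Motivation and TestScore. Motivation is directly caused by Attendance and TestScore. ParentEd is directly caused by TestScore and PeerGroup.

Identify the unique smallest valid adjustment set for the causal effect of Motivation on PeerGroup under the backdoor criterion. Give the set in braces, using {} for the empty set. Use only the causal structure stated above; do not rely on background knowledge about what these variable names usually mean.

Variables eligible for adjustment (non-descendants of Motivation, excluding Motivation and PeerGroup): {Attendance, TestScore}.
Backdoor paths from Motivation to PeerGroup:
  P1: Motivation <- Attendance -> Neighborhood <- TestScore -> ParentEd <- PeerGroup
  P2: Motivation <- Attendance -> Neighborhood -> PeerGroup
  P3: Motivation <- Attendance -> PeerGroup
  P4: Motivation <- TestScore -> Neighborhood <- Attendance -> PeerGroup
  P5: Motivation <- TestScore -> Neighborhood -> PeerGroup
  P6: Motivation <- TestScore -> ParentEd <- PeerGroup
The empty set is not sufficient: P2 (Motivation <- Attendance -> Neighborhood -> PeerGroup) has no collider blocking it and no conditioned non-collider, so it is open.
Try {Attendance, TestScore}:
  P1: blocked at fork node Attendance ∈ conditioning set.
  P2: blocked at fork node Attendance ∈ conditioning set.
  P3: blocked at fork node Attendance ∈ conditioning set.
  P4: blocked at fork node TestScore ∈ conditioning set.
  P5: blocked at fork node TestScore ∈ conditioning set.
  P6: blocked at fork node TestScore ∈ conditioning set.
{Attendance, TestScore} contains no descendant of Motivation and blocks every backdoor path.
Every element of {Attendance, TestScore} is needed (dropping Attendance leaves P2 open; dropping TestScore leaves P5 open), so no proper subset is valid.
Among all size-2 subsets of the eligible variables, only {Attendance, TestScore} blocks every backdoor path, so it is the unique smallest valid adjustment set.

{Attendance, TestScore}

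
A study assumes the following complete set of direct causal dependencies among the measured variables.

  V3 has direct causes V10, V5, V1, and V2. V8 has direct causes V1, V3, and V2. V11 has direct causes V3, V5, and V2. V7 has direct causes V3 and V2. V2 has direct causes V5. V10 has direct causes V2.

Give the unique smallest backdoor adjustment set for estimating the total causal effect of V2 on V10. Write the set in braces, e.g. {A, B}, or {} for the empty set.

{}

Variables eligible for adjustment (non-descendants of V2, excluding V2 and V10): {V1, V5}.
Backdoor paths from V2 to V10:
  P1: V2 <- V5 -> V3 <- V10
  P2: V2 <- V5 -> V11 <- V3 <- V10
Each backdoor path contains an unconditioned collider, so every path is already blocked with the empty conditioning set:
  P1: blocked at collider V3 (neither it nor any descendant is in the conditioning set).
  P2: blocked at collider V11 (neither it nor any descendant is in the conditioning set).
The empty set is therefore the unique smallest valid set.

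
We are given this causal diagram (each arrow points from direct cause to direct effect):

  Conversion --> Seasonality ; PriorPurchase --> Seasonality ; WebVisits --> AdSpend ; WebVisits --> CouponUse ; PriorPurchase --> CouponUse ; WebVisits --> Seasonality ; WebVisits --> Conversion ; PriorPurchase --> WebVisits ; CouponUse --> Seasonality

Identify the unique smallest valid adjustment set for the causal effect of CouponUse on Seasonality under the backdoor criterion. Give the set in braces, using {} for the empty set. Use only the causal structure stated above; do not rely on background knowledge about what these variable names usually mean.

Variables eligible for adjustment (non-descendants of CouponUse, excluding CouponUse and Seasonality): {AdSpend, Conversion, PriorPurchase, WebVisits}.
Backdoor paths from CouponUse to Seasonality:
  P1: CouponUse <- PriorPurchase -> WebVisits -> Conversion -> Seasonality
  P2: CouponUse <- PriorPurchase -> WebVisits -> Seasonality
  P3: CouponUse <- PriorPurchase -> Seasonality
  P4: CouponUse <- WebVisits <- PriorPurchase -> Seasonality
  P5: CouponUse <- WebVisits -> Conversion -> Seasonality
  P6: CouponUse <- WebVisits -> Seasonality
The empty set is not sufficient: P1 (CouponUse <- PriorPurchase -> WebVisits -> Conversion -> Seasonality) has no collider blocking it and no conditioned non-collider, so it is open.
Try {PriorPurchase, WebVisits}:
  P1: blocked at fork node PriorPurchase ∈ conditioning set.
  P2: blocked at fork node PriorPurchase ∈ conditioning set.
  P3: blocked at fork node PriorPurchase ∈ conditioning set.
  P4: blocked at chain node WebVisits ∈ conditioning set.
  P5: blocked at fork node WebVisits ∈ conditioning set.
  P6: blocked at fork node WebVisits ∈ conditioning set.
{PriorPurchase, WebVisits} contains no descendant of CouponUse and blocks every backdoor path.
Every element of {PriorPurchase, WebVisits} is needed (dropping PriorPurchase leaves P3 open; dropping WebVisits leaves P5 open), so no proper subset is valid.
Among all size-2 subsets of the eligible variables, only {PriorPurchase, WebVisits} blocks every backdoor path, so it is the unique smallest valid adjustment set.

{PriorPurchase, WebVisits}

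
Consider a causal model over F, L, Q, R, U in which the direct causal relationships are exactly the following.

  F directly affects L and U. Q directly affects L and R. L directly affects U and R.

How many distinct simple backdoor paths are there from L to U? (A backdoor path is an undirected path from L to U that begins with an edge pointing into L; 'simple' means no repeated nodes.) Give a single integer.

1

A backdoor path from L to U is any simple undirected path whose first edge points into L (i.e. leaves L via a parent).
Parents of L: {F, Q}.
Enumerating:
  P1: L <- F -> U
That exhausts the simple backdoor paths. Count: 1.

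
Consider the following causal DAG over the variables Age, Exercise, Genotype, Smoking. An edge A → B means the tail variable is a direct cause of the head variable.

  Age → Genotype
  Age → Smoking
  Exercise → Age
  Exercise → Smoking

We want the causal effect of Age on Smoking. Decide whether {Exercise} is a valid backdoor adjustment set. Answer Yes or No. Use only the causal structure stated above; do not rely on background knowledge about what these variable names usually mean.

Backdoor paths from Age to Smoking (paths whose first edge points into Age):
  P1: Age <- Exercise -> Smoking
Condition 1 (no descendant of Age in the set): holds — descendants of Age are {Genotype, Smoking}; none are in {Exercise}.
Condition 2 (every backdoor path blocked by {Exercise}):
  P1: blocked at fork node Exercise ∈ conditioning set.
{Exercise} satisfies the backdoor criterion.

Yes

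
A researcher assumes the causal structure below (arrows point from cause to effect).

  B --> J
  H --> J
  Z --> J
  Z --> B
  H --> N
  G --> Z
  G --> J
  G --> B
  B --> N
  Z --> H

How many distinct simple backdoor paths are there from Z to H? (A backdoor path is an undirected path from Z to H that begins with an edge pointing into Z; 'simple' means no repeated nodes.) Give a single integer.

4

A backdoor path from Z to H is any simple undirected path whose first edge points into Z (i.e. leaves Z via a parent).
Parents of Z: {G}.
Enumerating:
  P1: Z <- G -> B -> N <- H
  P2: Z <- G -> B -> J <- H
  P3: Z <- G -> J <- B -> N <- H
  P4: Z <- G -> J <- H
That exhausts the simple backdoor paths. Count: 4.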